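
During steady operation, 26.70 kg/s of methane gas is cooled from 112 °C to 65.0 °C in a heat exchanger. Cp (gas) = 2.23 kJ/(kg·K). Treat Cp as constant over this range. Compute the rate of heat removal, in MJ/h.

Q = ṁ·Cp·ΔT = 26.70 × 2.23 × (65.0 − 112) = -2798.4 kJ/s
Cooling duty = 10074 MJ/h

Q_c = 10100 MJ/h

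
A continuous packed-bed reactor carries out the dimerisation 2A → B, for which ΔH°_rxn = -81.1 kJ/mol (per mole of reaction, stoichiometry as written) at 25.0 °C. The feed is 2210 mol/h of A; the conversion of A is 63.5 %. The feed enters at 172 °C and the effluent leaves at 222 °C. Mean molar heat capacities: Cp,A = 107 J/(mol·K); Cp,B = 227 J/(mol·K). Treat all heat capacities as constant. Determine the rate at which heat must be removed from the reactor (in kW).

Q_out = 12.0 kW

Extent of reaction ξ = 0.635 × 2210 / 2 = 701.67 mol/h
Reaction term: ξ·ΔH°_rxn = 701.67 × -81.1 = -56906 kJ/h
Sensible, feed 172→25 °C: -34761 kJ/h
Outlet flows (mol/h): A 806.65, B 701.67
Sensible, products 25→222 °C: 48382 kJ/h
Q = ΔH = -43285 kJ/h = -12.024 kW
Heat removed = 12.024 kW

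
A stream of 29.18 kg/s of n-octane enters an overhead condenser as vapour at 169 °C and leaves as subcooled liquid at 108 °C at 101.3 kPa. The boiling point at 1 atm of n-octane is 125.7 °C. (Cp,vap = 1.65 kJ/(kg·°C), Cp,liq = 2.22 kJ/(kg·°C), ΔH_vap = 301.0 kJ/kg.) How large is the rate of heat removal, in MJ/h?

Q_c = 43300 MJ/h

vapour 169→125.7 °C: -71.445 kJ/kg
condensation at 125.7 °C: -301 kJ/kg
liquid 125.7→108 °C: -39.294 kJ/kg
Δh = -71.445 + -301 + -39.294 = -411.74 kJ/kg
Q = ṁ·Δh = 29.18 kg/s × -411.74 kJ/kg = -12015 kJ/s
|Q| = 12015 kW = 43252 MJ/h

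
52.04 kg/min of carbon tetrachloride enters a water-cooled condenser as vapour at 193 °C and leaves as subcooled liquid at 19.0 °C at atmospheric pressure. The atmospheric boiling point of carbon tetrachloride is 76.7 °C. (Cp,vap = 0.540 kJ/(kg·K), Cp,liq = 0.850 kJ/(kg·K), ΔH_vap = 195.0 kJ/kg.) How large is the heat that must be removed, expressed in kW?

Q_c = 266 kW

vapour 193→76.7 °C: -62.802 kJ/kg
condensation at 76.7 °C: -195 kJ/kg
liquid 76.7→19.0 °C: -49.045 kJ/kg
Δh = -62.802 + -195 + -49.045 = -306.85 kJ/kg
Q = ṁ·Δh = 52.04 kg/min × -306.85 kJ/kg = -15968 kJ/min
|Q| = 266.14 kW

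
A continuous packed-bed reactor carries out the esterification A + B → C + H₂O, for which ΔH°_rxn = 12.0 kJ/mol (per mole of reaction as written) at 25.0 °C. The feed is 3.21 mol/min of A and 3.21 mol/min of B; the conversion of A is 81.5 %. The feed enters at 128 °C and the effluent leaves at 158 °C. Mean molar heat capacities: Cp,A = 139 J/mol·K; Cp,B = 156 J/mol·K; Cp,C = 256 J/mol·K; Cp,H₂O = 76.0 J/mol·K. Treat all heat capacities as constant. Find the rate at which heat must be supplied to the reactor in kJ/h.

Q_in = 4360 kJ/h

Extent of reaction ξ = 0.815 × 3.21 = 2.6161 mol/min
Reaction term: ξ·ΔH°_rxn = 2.6161 × 12.0 = 31.394 kJ/min
Sensible, feed 128→25 °C: -97.536 kJ/min
Outlet flows (mol/min): A 0.59385, B 0.59385, C 2.6161, H₂O 2.6161
Sensible, products 25→158 °C: 138.82 kJ/min
Q = ΔH = 72.676 kJ/min = 1.2113 kW
Heat supplied = 4360.6 kJ/h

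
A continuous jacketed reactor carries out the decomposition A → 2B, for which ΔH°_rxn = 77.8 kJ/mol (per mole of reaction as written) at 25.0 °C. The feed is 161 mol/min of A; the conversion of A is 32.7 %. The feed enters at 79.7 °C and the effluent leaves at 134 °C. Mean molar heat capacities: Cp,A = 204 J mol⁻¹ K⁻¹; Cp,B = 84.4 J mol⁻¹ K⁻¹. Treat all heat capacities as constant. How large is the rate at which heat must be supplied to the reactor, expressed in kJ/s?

Q_in = 94.6 kJ/s

Extent of reaction ξ = 0.327 × 161 = 52.647 mol/min
Reaction term: ξ·ΔH°_rxn = 52.647 × 77.8 = 4095.9 kJ/min
Sensible, feed 79.7→25 °C: -1796.6 kJ/min
Outlet flows (mol/min): A 108.35, B 105.29
Sensible, products 25→134 °C: 3378 kJ/min
Q = ΔH = 5677.4 kJ/min = 94.623 kW
Heat supplied = 94.623 kJ/s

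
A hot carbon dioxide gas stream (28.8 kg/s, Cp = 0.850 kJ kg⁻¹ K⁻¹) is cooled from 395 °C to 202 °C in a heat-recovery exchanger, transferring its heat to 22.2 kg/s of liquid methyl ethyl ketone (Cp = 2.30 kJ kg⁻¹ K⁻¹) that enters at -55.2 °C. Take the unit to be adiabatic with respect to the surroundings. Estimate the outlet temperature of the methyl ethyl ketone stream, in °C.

Heat released by hot stream: Q = 28.8 × 0.850 × (395 − 202) = 4724.6 kJ/s
Energy balance on cold side (adiabatic exchanger): Q = ṁ_c·Cp_c·(T_c,out − T_c,in)
T_c,out = -55.2 + 4724.6/(22.2 × 2.30) = 37.331 °C

T_c,out = 37.3 °C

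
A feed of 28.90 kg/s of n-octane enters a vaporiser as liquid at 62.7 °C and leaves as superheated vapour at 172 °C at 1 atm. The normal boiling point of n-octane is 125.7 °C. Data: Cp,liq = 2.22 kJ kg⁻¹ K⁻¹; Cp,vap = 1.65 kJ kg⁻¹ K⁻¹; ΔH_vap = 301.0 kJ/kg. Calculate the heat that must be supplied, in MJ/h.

liquid 62.7→125.7 °C: 139.86 kJ/kg
vaporisation at 125.7 °C: 301 kJ/kg
vapour 125.7→172 °C: 76.395 kJ/kg
Δh = 139.86 + 301 + 76.395 = 517.25 kJ/kg
Q = ṁ·Δh = 28.90 kg/s × 517.25 kJ/kg = 14949 kJ/s
|Q| = 14949 kW = 53815 MJ/h

Q = 53800 MJ/h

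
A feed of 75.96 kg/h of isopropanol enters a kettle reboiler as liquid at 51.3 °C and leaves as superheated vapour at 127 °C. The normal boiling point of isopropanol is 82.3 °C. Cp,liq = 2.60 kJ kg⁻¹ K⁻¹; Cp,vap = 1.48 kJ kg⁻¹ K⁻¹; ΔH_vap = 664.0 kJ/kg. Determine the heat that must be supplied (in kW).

Q = 17.1 kW

liquid 51.3→82.3 °C: 80.6 kJ/kg
vaporisation at 82.3 °C: 664 kJ/kg
vapour 82.3→127 °C: 66.156 kJ/kg
Δh = 80.6 + 664 + 66.156 = 810.76 kJ/kg
Q = ṁ·Δh = 75.96 kg/h × 810.76 kJ/kg = 61585 kJ/h
|Q| = 17.107 kW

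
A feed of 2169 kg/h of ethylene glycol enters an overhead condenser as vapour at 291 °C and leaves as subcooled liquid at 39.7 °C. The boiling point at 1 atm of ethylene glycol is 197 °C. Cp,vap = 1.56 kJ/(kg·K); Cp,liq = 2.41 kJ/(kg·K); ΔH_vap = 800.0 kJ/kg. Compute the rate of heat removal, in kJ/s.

Q_c = 799 kJ/s

vapour 291→197 °C: -146.64 kJ/kg
condensation at 197 °C: -800 kJ/kg
liquid 197→39.7 °C: -379.09 kJ/kg
Δh = -146.64 + -800 + -379.09 = -1325.7 kJ/kg
Q = ṁ·Δh = 2169 kg/h × -1325.7 kJ/kg = -2.8755e+06 kJ/h
|Q| = 798.75 kW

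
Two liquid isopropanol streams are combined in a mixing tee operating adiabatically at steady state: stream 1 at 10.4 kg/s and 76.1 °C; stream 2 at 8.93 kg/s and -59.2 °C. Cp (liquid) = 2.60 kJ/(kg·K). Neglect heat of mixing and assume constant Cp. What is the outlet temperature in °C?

T_out = 13.6 °C

Adiabatic, steady state ⇒ Σ ṁᵢCp,ᵢ(T_out − Tᵢ) = 0
T_out = Σ ṁᵢCp,ᵢTᵢ / Σ ṁᵢCp,ᵢ
      = 683.24 / 50.258 = 13.595 °C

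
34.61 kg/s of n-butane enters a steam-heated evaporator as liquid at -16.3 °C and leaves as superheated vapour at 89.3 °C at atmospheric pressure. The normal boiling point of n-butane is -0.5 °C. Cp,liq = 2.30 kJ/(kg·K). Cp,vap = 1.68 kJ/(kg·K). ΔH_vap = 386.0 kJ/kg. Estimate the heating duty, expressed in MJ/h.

Q = 71400 MJ/h

liquid -16.3→-0.5 °C: 36.34 kJ/kg
vaporisation at -0.5 °C: 386 kJ/kg
vapour -0.5→89.3 °C: 150.86 kJ/kg
Δh = 36.34 + 386 + 150.86 = 573.2 kJ/kg
Q = ṁ·Δh = 34.61 kg/s × 573.2 kJ/kg = 19839 kJ/s
|Q| = 19839 kW = 71419 MJ/h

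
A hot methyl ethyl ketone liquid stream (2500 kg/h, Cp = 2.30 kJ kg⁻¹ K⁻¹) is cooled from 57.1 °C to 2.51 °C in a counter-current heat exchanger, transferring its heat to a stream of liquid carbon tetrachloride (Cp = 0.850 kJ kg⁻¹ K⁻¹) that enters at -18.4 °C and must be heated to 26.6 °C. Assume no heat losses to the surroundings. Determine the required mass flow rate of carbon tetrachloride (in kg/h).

Heat released by hot stream: Q = 2500 × 2.30 × (57.1 − 2.51) = 313890 kJ/h
Energy balance on cold side (adiabatic exchanger): Q = ṁ_c·Cp_c·(T_c,out − T_c,in)
ṁ_c = 313890 / [0.850 × (26.6 − -18.4)] = 8206.3 kg/h

ṁ_c = 8210 kg/h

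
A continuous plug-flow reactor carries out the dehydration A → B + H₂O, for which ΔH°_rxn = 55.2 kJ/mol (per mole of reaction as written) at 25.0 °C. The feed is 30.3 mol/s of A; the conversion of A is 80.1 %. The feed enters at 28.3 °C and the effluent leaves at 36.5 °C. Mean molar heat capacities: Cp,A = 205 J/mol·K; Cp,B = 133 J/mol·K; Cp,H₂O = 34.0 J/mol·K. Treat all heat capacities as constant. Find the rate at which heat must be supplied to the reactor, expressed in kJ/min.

Extent of reaction ξ = 0.801 × 30.3 = 24.27 mol/s
Reaction term: ξ·ΔH°_rxn = 24.27 × 55.2 = 1339.7 kJ/s
Sensible, feed 28.3→25 °C: -20.498 kJ/s
Outlet flows (mol/s): A 6.0297, B 24.27, H₂O 24.27
Sensible, products 25→36.5 °C: 60.826 kJ/s
Q = ΔH = 1380 kJ/s = 1380 kW
Heat supplied = 82803 kJ/min

Q_in = 82800 kJ/min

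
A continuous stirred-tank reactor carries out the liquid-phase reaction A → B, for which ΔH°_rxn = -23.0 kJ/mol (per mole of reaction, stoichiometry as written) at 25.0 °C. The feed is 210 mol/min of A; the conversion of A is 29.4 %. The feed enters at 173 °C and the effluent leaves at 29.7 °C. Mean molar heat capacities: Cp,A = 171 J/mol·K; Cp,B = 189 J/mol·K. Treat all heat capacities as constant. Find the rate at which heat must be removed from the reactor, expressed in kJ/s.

Q_out = 109 kJ/s

Extent of reaction ξ = 0.294 × 210 = 61.74 mol/min
Reaction term: ξ·ΔH°_rxn = 61.74 × -23.0 = -1420 kJ/min
Sensible, feed 173→25 °C: -5314.7 kJ/min
Outlet flows (mol/min): A 148.26, B 61.74
Sensible, products 25→29.7 °C: 174 kJ/min
Q = ΔH = -6560.7 kJ/min = -109.34 kW
Heat removed = 109.34 kJ/s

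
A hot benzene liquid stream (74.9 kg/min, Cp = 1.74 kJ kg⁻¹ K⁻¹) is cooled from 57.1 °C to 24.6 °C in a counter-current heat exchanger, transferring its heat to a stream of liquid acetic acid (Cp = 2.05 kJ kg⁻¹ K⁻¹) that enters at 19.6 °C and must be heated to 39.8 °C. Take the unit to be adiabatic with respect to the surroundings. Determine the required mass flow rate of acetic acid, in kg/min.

Heat released by hot stream: Q = 74.9 × 1.74 × (57.1 − 24.6) = 4235.6 kJ/min
Energy balance on cold side (adiabatic exchanger): Q = ṁ_c·Cp_c·(T_c,out − T_c,in)
ṁ_c = 4235.6 / [2.05 × (39.8 − 19.6)] = 102.28 kg/min

ṁ_c = 102 kg/min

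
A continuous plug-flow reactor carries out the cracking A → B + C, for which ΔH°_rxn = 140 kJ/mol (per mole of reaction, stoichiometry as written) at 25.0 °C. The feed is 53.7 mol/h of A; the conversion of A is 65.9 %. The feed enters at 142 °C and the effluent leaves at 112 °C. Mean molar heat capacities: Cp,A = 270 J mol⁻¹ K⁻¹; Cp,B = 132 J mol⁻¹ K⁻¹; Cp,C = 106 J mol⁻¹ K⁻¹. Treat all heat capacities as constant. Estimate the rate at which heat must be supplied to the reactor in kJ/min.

Q_in = 73.7 kJ/min

Extent of reaction ξ = 0.659 × 53.7 = 35.388 mol/h
Reaction term: ξ·ΔH°_rxn = 35.388 × 140 = 4954.4 kJ/h
Sensible, feed 142→25 °C: -1696.4 kJ/h
Outlet flows (mol/h): A 18.312, B 35.388, C 35.388
Sensible, products 25→112 °C: 1162.9 kJ/h
Q = ΔH = 4420.9 kJ/h = 1.228 kW
Heat supplied = 73.681 kJ/min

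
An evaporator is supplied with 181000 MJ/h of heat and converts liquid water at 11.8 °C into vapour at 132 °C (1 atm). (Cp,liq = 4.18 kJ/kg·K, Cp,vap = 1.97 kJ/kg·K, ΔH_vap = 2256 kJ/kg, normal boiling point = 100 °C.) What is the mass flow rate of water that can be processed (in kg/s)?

Δh = 4.18×(100−11.8) + 2256 + 1.97×(132−100) = 2687.7 kJ/kg
Q = 181000 MJ/h = 50278 kJ/s = 50278 kJ/s
ṁ = Q/Δh = 50278 / 2687.7 = 18.707 kg/s

ṁ = 18.7 kg/s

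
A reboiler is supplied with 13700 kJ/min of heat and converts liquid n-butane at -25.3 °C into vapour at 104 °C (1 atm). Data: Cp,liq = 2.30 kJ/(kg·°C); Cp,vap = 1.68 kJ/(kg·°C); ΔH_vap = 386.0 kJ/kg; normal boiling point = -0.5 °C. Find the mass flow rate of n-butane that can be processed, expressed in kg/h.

ṁ = 1330 kg/h

Δh = 2.30×(-0.5−-25.3) + 386.0 + 1.68×(104−-0.5) = 618.6 kJ/kg
Q = 13700 kJ/min = 228.33 kJ/s = 822000 kJ/h
ṁ = Q/Δh = 822000 / 618.6 = 1328.8 kg/h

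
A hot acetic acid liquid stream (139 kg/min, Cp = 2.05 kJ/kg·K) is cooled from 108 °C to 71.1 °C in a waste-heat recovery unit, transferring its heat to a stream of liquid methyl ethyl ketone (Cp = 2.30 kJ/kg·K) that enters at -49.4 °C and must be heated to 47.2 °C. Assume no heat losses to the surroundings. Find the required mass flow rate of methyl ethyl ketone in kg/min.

ṁ_c = 47.3 kg/min

Heat released by hot stream: Q = 139 × 2.05 × (108 − 71.1) = 10515 kJ/min
Energy balance on cold side (adiabatic exchanger): Q = ṁ_c·Cp_c·(T_c,out − T_c,in)
ṁ_c = 10515 / [2.30 × (47.2 − -49.4)] = 47.325 kg/min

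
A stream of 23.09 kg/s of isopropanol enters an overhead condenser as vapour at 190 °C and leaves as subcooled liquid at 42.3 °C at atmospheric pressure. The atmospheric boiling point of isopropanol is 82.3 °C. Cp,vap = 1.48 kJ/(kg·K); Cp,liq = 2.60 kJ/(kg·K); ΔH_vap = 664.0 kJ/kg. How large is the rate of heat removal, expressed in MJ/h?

Q_c = 77100 MJ/h

vapour 190→82.3 °C: -159.4 kJ/kg
condensation at 82.3 °C: -664 kJ/kg
liquid 82.3→42.3 °C: -104 kJ/kg
Δh = -159.4 + -664 + -104 = -927.4 kJ/kg
Q = ṁ·Δh = 23.09 kg/s × -927.4 kJ/kg = -21414 kJ/s
|Q| = 21414 kW = 77089 MJ/h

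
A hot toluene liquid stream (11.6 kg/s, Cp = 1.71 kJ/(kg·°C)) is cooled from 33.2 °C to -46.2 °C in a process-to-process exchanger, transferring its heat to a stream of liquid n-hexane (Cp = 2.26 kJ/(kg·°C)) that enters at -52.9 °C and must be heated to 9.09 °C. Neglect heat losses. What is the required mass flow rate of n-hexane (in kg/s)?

Heat released by hot stream: Q = 11.6 × 1.71 × (33.2 − -46.2) = 1575 kJ/s
Energy balance on cold side (adiabatic exchanger): Q = ṁ_c·Cp_c·(T_c,out − T_c,in)
ṁ_c = 1575 / [2.26 × (9.09 − -52.9)] = 11.242 kg/s

ṁ_c = 11.2 kg/s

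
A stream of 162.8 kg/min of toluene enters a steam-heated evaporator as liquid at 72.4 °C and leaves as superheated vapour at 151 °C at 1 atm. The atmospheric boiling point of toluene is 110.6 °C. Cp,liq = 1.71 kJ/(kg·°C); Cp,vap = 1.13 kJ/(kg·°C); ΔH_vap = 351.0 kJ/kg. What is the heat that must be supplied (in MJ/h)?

liquid 72.4→110.6 °C: 65.322 kJ/kg
vaporisation at 110.6 °C: 351 kJ/kg
vapour 110.6→151 °C: 45.652 kJ/kg
Δh = 65.322 + 351 + 45.652 = 461.97 kJ/kg
Q = ṁ·Δh = 162.8 kg/min × 461.97 kJ/kg = 75209 kJ/min
|Q| = 1253.5 kW = 4512.6 MJ/h

Q = 4510 MJ/h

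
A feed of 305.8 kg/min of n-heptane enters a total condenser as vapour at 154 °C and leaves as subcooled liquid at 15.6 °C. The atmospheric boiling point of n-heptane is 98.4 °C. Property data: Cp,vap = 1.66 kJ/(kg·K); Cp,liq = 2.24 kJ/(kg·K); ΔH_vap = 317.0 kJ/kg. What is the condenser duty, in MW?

vapour 154→98.4 °C: -92.296 kJ/kg
condensation at 98.4 °C: -317 kJ/kg
liquid 98.4→15.6 °C: -185.47 kJ/kg
Δh = -92.296 + -317 + -185.47 = -594.77 kJ/kg
Q = ṁ·Δh = 305.8 kg/min × -594.77 kJ/kg = -181880 kJ/min
|Q| = 3031.3 kW = 3.0313 MW

Q_c = 3.03 MW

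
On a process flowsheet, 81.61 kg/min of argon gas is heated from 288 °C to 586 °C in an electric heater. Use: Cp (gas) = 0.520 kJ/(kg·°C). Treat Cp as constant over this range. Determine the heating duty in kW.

Q = ṁ·Cp·ΔT = 81.61 × 0.520 × (586 − 288) = 12646 kJ/min
Converting: 12646 / 60 s = 210.77 kW

Q = 211 kW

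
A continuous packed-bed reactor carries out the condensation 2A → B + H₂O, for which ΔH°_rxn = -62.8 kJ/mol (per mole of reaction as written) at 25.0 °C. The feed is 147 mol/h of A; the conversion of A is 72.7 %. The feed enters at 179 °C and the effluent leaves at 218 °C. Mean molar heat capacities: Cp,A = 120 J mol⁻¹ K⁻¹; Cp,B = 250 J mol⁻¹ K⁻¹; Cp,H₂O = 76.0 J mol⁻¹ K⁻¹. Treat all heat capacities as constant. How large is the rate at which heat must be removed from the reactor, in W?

Q_out = 495 W

Extent of reaction ξ = 0.727 × 147 / 2 = 53.434 mol/h
Reaction term: ξ·ΔH°_rxn = 53.434 × -62.8 = -3355.7 kJ/h
Sensible, feed 179→25 °C: -2716.6 kJ/h
Outlet flows (mol/h): A 40.131, B 53.434, H₂O 53.434
Sensible, products 25→218 °C: 4291.4 kJ/h
Q = ΔH = -1780.8 kJ/h = -0.49467 kW
Heat removed = 494.67 W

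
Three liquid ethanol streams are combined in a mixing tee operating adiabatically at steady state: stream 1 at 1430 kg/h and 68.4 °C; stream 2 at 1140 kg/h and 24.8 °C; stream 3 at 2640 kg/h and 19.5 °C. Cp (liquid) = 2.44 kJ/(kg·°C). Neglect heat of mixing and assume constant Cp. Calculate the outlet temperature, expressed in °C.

No heat crosses the boundary, so H_out = H_in.
Σ ṁᵢCp,ᵢTᵢ = 1430×2.44×68.4 + 1140×2.44×24.8 + 2640×2.44×19.5 = 433260
Σ ṁᵢCp,ᵢ = 1430×2.44 + 1140×2.44 + 2640×2.44 = 12712
T_out = 433260 / 12712 = 34.081 °C

T_out = 34.1 °C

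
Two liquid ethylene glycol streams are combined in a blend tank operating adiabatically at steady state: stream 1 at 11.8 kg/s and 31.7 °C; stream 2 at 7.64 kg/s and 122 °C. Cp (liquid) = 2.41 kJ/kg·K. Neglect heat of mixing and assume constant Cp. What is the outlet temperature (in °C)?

No heat crosses the boundary, so H_out = H_in.
T_out = Σ ṁᵢCp,ᵢTᵢ / Σ ṁᵢCp,ᵢ
      = 3147.8 / 46.85 = 67.188 °C

T_out = 67.2 °C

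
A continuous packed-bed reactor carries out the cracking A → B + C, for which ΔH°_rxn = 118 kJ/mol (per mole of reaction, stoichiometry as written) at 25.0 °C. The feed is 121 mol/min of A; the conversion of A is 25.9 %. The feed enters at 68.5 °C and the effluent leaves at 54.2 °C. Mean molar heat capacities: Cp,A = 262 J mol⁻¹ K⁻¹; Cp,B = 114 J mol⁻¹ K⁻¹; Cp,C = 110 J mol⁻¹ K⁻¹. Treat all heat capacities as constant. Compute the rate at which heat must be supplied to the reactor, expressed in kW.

Extent of reaction ξ = 0.259 × 121 = 31.339 mol/min
Reaction term: ξ·ΔH°_rxn = 31.339 × 118 = 3698 kJ/min
Sensible, feed 68.5→25 °C: -1379 kJ/min
Outlet flows (mol/min): A 89.661, B 31.339, C 31.339
Sensible, products 25→54.2 °C: 890.92 kJ/min
Q = ΔH = 3209.9 kJ/min = 53.498 kW
Heat supplied = 53.498 kW

Q_in = 53.5 kW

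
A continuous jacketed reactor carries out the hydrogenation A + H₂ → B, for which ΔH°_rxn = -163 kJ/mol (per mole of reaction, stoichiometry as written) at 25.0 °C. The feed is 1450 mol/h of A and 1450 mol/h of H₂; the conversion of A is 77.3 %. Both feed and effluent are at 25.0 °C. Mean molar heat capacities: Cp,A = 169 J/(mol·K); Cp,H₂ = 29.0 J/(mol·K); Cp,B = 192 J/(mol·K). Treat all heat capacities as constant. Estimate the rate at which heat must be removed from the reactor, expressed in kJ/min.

Q_out = 3040 kJ/min

Extent of reaction ξ = 0.773 × 1450 = 1120.9 mol/h
Reaction term: ξ·ΔH°_rxn = 1120.9 × -163 = -182700 kJ/h
Q = ΔH = -182700 kJ/h = -50.75 kW
Heat removed = 3045 kJ/min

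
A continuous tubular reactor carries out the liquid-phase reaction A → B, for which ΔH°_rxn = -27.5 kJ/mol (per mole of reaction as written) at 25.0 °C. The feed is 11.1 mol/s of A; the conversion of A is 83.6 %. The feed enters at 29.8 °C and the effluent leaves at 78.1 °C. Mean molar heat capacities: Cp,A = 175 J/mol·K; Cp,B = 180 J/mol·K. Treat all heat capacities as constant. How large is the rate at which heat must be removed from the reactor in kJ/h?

Q_out = 572000 kJ/h

Extent of reaction ξ = 0.836 × 11.1 = 9.2796 mol/s
Reaction term: ξ·ΔH°_rxn = 9.2796 × -27.5 = -255.19 kJ/s
Sensible, feed 29.8→25 °C: -9.324 kJ/s
Outlet flows (mol/s): A 1.8204, B 9.2796
Sensible, products 25→78.1 °C: 105.61 kJ/s
Q = ΔH = -158.9 kJ/s = -158.9 kW
Heat removed = 572050 kJ/h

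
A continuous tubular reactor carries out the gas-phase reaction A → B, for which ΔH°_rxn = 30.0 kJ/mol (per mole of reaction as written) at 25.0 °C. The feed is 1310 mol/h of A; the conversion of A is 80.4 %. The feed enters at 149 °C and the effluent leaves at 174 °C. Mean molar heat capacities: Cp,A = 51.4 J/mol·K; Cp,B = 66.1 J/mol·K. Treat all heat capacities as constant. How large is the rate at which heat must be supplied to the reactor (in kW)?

Q_in = 9.89 kW

Extent of reaction ξ = 0.804 × 1310 = 1053.2 mol/h
Reaction term: ξ·ΔH°_rxn = 1053.2 × 30.0 = 31597 kJ/h
Sensible, feed 149→25 °C: -8349.4 kJ/h
Outlet flows (mol/h): A 256.76, B 1053.2
Sensible, products 25→174 °C: 12340 kJ/h
Q = ΔH = 35587 kJ/h = 9.8854 kW
Heat supplied = 9.8854 kW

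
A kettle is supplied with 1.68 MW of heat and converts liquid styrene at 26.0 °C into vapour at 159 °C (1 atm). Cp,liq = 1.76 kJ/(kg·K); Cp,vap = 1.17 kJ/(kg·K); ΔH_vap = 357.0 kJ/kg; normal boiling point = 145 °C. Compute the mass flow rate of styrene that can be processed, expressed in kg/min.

Δh = 1.76×(145−26.0) + 357.0 + 1.17×(159−145) = 582.82 kJ/kg
Q = 1.68 MW = 1680 kJ/s = 100800 kJ/min
ṁ = Q/Δh = 100800 / 582.82 = 172.95 kg/min

ṁ = 173 kg/min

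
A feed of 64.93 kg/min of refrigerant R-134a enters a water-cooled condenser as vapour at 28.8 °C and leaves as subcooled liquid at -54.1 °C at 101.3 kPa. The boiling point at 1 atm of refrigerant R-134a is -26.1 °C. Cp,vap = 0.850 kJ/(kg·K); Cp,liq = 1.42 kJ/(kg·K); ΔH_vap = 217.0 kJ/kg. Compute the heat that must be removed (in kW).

Q_c = 328 kW

vapour 28.8→-26.1 °C: -46.665 kJ/kg
condensation at -26.1 °C: -217 kJ/kg
liquid -26.1→-54.1 °C: -39.76 kJ/kg
Δh = -46.665 + -217 + -39.76 = -303.43 kJ/kg
Q = ṁ·Δh = 64.93 kg/min × -303.43 kJ/kg = -19701 kJ/min
|Q| = 328.36 kW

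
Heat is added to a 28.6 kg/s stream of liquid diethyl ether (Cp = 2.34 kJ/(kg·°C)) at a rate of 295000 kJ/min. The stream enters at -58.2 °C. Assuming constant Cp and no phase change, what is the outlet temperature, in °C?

Q = 295000 kJ/min = 4916.7 kJ/s
ΔT = Q/(ṁ·Cp) = 4916.7/(28.6×2.34) = 73.466 K
T_out = -58.2 + 73.466 = 15.266 °C

T_out = 15.3 °C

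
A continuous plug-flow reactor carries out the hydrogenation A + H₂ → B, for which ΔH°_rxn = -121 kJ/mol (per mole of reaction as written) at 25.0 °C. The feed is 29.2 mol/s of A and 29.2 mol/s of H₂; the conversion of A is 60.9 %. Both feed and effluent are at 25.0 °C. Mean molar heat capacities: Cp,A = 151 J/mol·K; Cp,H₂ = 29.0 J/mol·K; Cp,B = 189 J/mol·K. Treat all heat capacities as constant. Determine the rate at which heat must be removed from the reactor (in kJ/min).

Q_out = 129000 kJ/min

Extent of reaction ξ = 0.609 × 29.2 = 17.783 mol/s
Reaction term: ξ·ΔH°_rxn = 17.783 × -121 = -2151.7 kJ/s
Q = ΔH = -2151.7 kJ/s = -2151.7 kW
Heat removed = 129100 kJ/min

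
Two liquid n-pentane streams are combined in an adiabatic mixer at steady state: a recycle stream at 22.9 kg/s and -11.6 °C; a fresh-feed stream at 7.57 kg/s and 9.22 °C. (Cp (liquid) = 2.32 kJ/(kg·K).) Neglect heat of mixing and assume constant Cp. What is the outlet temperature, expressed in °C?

T_out = -6.43 °C

No heat crosses the boundary, so H_out = H_in.
Σ ṁᵢCp,ᵢTᵢ = 22.9×2.32×-11.6 + 7.57×2.32×9.22 = -454.36
Σ ṁᵢCp,ᵢ = 22.9×2.32 + 7.57×2.32 = 70.69
T_out = -454.36 / 70.69 = -6.4275 °C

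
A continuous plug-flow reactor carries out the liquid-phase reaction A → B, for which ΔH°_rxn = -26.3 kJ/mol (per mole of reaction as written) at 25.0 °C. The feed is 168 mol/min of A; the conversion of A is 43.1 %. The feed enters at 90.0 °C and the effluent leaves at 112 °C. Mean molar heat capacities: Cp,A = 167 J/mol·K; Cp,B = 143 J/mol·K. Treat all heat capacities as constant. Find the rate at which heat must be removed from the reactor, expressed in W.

Q_out = 24000 W

Extent of reaction ξ = 0.431 × 168 = 72.408 mol/min
Reaction term: ξ·ΔH°_rxn = 72.408 × -26.3 = -1904.3 kJ/min
Sensible, feed 90.0→25 °C: -1823.6 kJ/min
Outlet flows (mol/min): A 95.592, B 72.408
Sensible, products 25→112 °C: 2289.7 kJ/min
Q = ΔH = -1438.3 kJ/min = -23.971 kW
Heat removed = 23971 W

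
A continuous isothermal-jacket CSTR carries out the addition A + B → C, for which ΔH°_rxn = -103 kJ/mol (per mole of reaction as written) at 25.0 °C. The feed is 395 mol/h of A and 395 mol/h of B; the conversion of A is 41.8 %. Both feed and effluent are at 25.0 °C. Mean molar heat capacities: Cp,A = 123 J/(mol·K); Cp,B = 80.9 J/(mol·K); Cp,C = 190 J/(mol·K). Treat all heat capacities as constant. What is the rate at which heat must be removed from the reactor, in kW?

Q_out = 4.72 kW

Extent of reaction ξ = 0.418 × 395 = 165.11 mol/h
Reaction term: ξ·ΔH°_rxn = 165.11 × -103 = -17006 kJ/h
Q = ΔH = -17006 kJ/h = -4.724 kW
Heat removed = 4.724 kW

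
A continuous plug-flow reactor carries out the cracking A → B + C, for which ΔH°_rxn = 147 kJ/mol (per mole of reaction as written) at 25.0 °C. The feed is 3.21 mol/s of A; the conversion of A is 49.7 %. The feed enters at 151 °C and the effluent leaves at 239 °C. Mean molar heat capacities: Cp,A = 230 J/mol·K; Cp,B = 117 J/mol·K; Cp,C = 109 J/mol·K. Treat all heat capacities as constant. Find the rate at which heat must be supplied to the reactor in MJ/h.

Q_in = 1070 MJ/h

Extent of reaction ξ = 0.497 × 3.21 = 1.5954 mol/s
Reaction term: ξ·ΔH°_rxn = 1.5954 × 147 = 234.52 kJ/s
Sensible, feed 151→25 °C: -93.026 kJ/s
Outlet flows (mol/s): A 1.6146, B 1.5954, C 1.5954
Sensible, products 25→239 °C: 156.63 kJ/s
Q = ΔH = 298.12 kJ/s = 298.12 kW
Heat supplied = 1073.2 MJ/h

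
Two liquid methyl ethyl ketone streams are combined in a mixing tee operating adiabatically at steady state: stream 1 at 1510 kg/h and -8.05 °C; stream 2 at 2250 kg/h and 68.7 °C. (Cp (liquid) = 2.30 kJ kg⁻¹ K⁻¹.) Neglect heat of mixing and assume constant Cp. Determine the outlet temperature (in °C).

Adiabatic, steady state ⇒ Σ ṁᵢCp,ᵢ(T_out − Tᵢ) = 0
T_out = Σ ṁᵢCp,ᵢTᵢ / Σ ṁᵢCp,ᵢ
      = 327560 / 8648 = 37.878 °C

T_out = 37.9 °C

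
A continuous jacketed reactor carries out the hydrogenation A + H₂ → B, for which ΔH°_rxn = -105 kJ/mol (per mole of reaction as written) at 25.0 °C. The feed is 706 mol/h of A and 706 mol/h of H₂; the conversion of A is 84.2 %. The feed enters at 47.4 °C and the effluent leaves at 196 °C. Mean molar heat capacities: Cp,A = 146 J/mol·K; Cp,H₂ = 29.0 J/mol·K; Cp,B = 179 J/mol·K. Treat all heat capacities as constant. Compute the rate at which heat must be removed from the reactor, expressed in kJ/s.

Extent of reaction ξ = 0.842 × 706 = 594.45 mol/h
Reaction term: ξ·ΔH°_rxn = 594.45 × -105 = -62417 kJ/h
Sensible, feed 47.4→25 °C: -2767.5 kJ/h
Outlet flows (mol/h): A 111.55, H₂ 111.55, B 594.45
Sensible, products 25→196 °C: 21534 kJ/h
Q = ΔH = -43651 kJ/h = -12.125 kW
Heat removed = 12.125 kJ/s

Q_out = 12.1 kJ/s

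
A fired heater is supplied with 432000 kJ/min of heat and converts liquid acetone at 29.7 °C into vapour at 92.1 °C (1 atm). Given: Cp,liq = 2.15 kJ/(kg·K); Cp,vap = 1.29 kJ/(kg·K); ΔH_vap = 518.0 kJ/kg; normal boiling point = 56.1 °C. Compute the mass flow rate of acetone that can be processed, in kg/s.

Δh = 2.15×(56.1−29.7) + 518.0 + 1.29×(92.1−56.1) = 621.2 kJ/kg
Q = 432000 kJ/min = 7200 kJ/s = 7200 kJ/s
ṁ = Q/Δh = 7200 / 621.2 = 11.59 kg/s

ṁ = 11.6 kg/s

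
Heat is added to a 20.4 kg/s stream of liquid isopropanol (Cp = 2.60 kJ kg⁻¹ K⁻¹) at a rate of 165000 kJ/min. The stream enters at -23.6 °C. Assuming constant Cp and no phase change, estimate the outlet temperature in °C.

Q = 165000 kJ/min = 2750 kJ/s
ΔT = Q/(ṁ·Cp) = 2750/(20.4×2.60) = 51.848 K
T_out = -23.6 + 51.848 = 28.248 °C

T_out = 28.2 °C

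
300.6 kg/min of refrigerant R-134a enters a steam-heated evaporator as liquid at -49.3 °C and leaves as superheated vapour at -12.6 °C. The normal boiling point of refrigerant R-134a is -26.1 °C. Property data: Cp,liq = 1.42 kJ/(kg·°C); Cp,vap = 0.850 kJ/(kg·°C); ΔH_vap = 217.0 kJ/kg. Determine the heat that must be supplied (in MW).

Q = 1.31 MW

liquid -49.3→-26.1 °C: 32.944 kJ/kg
vaporisation at -26.1 °C: 217 kJ/kg
vapour -26.1→-12.6 °C: 11.475 kJ/kg
Δh = 32.944 + 217 + 11.475 = 261.42 kJ/kg
Q = ṁ·Δh = 300.6 kg/min × 261.42 kJ/kg = 78583 kJ/min
|Q| = 1309.7 kW = 1.3097 MW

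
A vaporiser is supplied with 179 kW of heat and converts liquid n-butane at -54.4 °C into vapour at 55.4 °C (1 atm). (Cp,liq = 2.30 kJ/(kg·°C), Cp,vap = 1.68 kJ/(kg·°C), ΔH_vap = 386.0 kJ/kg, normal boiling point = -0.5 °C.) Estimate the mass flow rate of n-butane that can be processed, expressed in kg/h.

ṁ = 1070 kg/h

Δh = 2.30×(-0.5−-54.4) + 386.0 + 1.68×(55.4−-0.5) = 603.88 kJ/kg
Q = 179 kW = 179 kJ/s = 644400 kJ/h
ṁ = Q/Δh = 644400 / 603.88 = 1067.1 kg/h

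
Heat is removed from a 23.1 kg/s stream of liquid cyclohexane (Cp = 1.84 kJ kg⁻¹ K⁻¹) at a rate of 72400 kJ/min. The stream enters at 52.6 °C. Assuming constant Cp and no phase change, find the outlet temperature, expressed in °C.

Q = 72400 kJ/min = 1206.7 kJ/s
ΔT = Q/(ṁ·Cp) = 1206.7/(23.1×1.84) = 28.389 K
T_out = 52.6 − 28.389 = 24.211 °C

T_out = 24.2 °C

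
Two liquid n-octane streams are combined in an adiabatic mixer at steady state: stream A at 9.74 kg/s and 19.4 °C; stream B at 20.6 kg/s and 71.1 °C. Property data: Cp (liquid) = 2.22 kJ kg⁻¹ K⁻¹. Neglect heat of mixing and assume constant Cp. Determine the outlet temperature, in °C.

Adiabatic, steady state ⇒ Σ ṁᵢCp,ᵢ(T_out − Tᵢ) = 0
Σ ṁᵢCp,ᵢTᵢ = 9.74×2.22×19.4 + 20.6×2.22×71.1 = 3671
Σ ṁᵢCp,ᵢ = 9.74×2.22 + 20.6×2.22 = 67.355
T_out = 3671 / 67.355 = 54.503 °C

T_out = 54.5 °C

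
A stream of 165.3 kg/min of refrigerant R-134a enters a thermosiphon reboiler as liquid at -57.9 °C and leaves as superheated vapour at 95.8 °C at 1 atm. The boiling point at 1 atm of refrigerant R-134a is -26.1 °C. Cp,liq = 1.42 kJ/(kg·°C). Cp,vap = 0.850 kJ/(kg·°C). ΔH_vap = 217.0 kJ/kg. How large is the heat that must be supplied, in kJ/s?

Q = 1010 kJ/s

liquid -57.9→-26.1 °C: 45.156 kJ/kg
vaporisation at -26.1 °C: 217 kJ/kg
vapour -26.1→95.8 °C: 103.62 kJ/kg
Δh = 45.156 + 217 + 103.62 = 365.77 kJ/kg
Q = ṁ·Δh = 165.3 kg/min × 365.77 kJ/kg = 60462 kJ/min
|Q| = 1007.7 kW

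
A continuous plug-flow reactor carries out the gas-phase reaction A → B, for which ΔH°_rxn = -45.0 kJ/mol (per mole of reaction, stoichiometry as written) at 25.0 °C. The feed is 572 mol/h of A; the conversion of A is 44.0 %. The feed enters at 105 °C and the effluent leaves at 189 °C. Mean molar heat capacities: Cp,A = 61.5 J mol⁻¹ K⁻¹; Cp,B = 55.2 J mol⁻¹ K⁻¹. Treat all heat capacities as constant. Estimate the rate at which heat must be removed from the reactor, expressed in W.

Q_out = 2400 W

Extent of reaction ξ = 0.440 × 572 = 251.68 mol/h
Reaction term: ξ·ΔH°_rxn = 251.68 × -45.0 = -11326 kJ/h
Sensible, feed 105→25 °C: -2814.2 kJ/h
Outlet flows (mol/h): A 320.32, B 251.68
Sensible, products 25→189 °C: 5509.2 kJ/h
Q = ΔH = -8630.7 kJ/h = -2.3974 kW
Heat removed = 2397.4 W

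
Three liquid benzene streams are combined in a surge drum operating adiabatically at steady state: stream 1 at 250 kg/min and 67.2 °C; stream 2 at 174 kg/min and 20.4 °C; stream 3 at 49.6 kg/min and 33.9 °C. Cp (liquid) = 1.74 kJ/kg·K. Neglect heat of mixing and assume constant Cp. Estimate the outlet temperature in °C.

No heat crosses the boundary, so H_out = H_in.
T_out = Σ ṁᵢCp,ᵢTᵢ / Σ ṁᵢCp,ᵢ
      = 38334 / 824.06 = 46.518 °C

T_out = 46.5 °C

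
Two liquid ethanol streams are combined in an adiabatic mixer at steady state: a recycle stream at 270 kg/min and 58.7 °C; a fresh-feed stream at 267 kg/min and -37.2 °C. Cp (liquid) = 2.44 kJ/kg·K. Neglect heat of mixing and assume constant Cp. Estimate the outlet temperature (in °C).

Energy balance with Q = 0: Σ ṁᵢCp,ᵢ(T_out − Tᵢ) = 0
T_out = Σ ṁᵢCp,ᵢTᵢ / Σ ṁᵢCp,ᵢ
      = 14437 / 1310.3 = 11.018 °C

T_out = 11.0 °C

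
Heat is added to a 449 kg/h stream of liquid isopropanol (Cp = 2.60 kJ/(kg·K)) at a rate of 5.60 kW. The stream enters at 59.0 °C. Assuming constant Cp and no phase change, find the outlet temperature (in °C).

Q = 5.60 kW = 20160 kJ/h
ΔT = Q/(ṁ·Cp) = 20160/(449×2.60) = 17.269 K
T_out = 59.0 + 17.269 = 76.269 °C

T_out = 76.3 °C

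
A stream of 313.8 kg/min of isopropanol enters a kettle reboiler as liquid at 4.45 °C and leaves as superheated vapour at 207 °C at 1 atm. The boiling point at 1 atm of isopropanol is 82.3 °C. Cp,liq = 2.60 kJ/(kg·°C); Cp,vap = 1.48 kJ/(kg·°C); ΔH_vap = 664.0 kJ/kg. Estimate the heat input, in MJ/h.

Q = 19800 MJ/h

liquid 4.45→82.3 °C: 202.41 kJ/kg
vaporisation at 82.3 °C: 664 kJ/kg
vapour 82.3→207 °C: 184.56 kJ/kg
Δh = 202.41 + 664 + 184.56 = 1051 kJ/kg
Q = ṁ·Δh = 313.8 kg/min × 1051 kJ/kg = 329790 kJ/min
|Q| = 5496.6 kW = 19788 MJ/h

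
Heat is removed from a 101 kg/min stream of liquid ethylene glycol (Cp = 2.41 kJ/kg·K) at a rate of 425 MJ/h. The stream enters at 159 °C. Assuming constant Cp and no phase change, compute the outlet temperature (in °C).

T_out = 130 °C

Q = 425 MJ/h = 7083.3 kJ/min
ΔT = Q/(ṁ·Cp) = 7083.3/(101×2.41) = 29.1 K
T_out = 159 − 29.1 = 129.9 °C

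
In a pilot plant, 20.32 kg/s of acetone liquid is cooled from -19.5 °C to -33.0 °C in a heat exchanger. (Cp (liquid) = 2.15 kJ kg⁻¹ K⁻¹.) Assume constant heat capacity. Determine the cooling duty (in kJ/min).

Q = ṁ·Cp·ΔT = 20.32 × 2.15 × (-33.0 − -19.5) = -589.79 kJ/s
Cooling duty = 35387 kJ/min

Q_c = 35400 kJ/min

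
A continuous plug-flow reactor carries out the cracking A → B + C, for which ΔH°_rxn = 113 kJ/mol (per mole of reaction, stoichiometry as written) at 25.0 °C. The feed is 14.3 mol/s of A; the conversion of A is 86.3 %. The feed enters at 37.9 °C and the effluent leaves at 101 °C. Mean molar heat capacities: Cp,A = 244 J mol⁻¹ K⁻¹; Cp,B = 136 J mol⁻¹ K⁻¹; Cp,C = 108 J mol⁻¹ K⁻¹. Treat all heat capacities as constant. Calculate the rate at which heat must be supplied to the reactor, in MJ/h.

Q_in = 5810 MJ/h

Extent of reaction ξ = 0.863 × 14.3 = 12.341 mol/s
Reaction term: ξ·ΔH°_rxn = 12.341 × 113 = 1394.5 kJ/s
Sensible, feed 37.9→25 °C: -45.011 kJ/s
Outlet flows (mol/s): A 1.9591, B 12.341, C 12.341
Sensible, products 25→101 °C: 265.18 kJ/s
Q = ΔH = 1614.7 kJ/s = 1614.7 kW
Heat supplied = 5812.9 MJ/h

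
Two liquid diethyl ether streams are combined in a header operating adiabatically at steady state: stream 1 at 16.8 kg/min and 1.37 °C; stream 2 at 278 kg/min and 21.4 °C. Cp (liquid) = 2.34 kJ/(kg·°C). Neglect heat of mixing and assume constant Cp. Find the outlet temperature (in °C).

Energy balance with Q = 0: Σ ṁᵢCp,ᵢ(T_out − Tᵢ) = 0
Σ ṁᵢCp,ᵢTᵢ = 16.8×2.34×1.37 + 278×2.34×21.4 = 13975
Σ ṁᵢCp,ᵢ = 16.8×2.34 + 278×2.34 = 689.83
T_out = 13975 / 689.83 = 20.259 °C

T_out = 20.3 °C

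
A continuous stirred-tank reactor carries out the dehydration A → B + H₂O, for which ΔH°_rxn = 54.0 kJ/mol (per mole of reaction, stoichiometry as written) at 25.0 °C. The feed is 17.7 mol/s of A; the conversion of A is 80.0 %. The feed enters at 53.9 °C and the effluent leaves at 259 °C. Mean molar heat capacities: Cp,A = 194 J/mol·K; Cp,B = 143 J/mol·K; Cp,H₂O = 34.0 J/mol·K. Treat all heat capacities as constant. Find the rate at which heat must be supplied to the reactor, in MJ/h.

Q_in = 5090 MJ/h

Extent of reaction ξ = 0.800 × 17.7 = 14.16 mol/s
Reaction term: ξ·ΔH°_rxn = 14.16 × 54.0 = 764.64 kJ/s
Sensible, feed 53.9→25 °C: -99.237 kJ/s
Outlet flows (mol/s): A 3.54, B 14.16, H₂O 14.16
Sensible, products 25→259 °C: 747.18 kJ/s
Q = ΔH = 1412.6 kJ/s = 1412.6 kW
Heat supplied = 5085.3 MJ/h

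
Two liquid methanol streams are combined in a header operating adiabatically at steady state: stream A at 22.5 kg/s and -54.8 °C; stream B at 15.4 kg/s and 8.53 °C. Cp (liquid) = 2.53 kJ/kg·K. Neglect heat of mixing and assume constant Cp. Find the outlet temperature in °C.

Adiabatic, steady state ⇒ Σ ṁᵢCp,ᵢ(T_out − Tᵢ) = 0
T_out = Σ ṁᵢCp,ᵢTᵢ / Σ ṁᵢCp,ᵢ
      = -2787.1 / 95.887 = -29.067 °C

T_out = -29.1 °C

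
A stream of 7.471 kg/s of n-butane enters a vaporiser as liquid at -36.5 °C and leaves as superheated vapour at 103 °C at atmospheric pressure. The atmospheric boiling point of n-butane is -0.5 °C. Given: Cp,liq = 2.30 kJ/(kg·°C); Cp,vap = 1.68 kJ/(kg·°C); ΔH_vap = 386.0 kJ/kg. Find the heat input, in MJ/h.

Q = 17300 MJ/h

liquid -36.5→-0.5 °C: 82.8 kJ/kg
vaporisation at -0.5 °C: 386 kJ/kg
vapour -0.5→103 °C: 173.88 kJ/kg
Δh = 82.8 + 386 + 173.88 = 642.68 kJ/kg
Q = ṁ·Δh = 7.471 kg/s × 642.68 kJ/kg = 4801.5 kJ/s
|Q| = 4801.5 kW = 17285 MJ/h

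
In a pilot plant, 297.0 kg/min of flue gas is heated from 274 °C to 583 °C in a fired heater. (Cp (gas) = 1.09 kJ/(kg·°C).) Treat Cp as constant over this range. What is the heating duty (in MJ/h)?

Q = 6000 MJ/h

Q = ṁ·Cp·ΔT = 297.0 × 1.09 × (583 − 274) = 100030 kJ/min
Converting: 100030 / 60 s = 1667.2 kW
Heating duty = 6002 MJ/h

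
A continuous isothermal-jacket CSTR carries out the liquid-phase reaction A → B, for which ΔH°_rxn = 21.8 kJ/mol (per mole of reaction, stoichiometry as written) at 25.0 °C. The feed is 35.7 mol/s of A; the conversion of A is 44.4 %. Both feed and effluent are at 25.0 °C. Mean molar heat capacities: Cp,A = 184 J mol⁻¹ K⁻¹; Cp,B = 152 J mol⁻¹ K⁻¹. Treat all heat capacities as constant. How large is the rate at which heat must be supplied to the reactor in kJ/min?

Extent of reaction ξ = 0.444 × 35.7 = 15.851 mol/s
Reaction term: ξ·ΔH°_rxn = 15.851 × 21.8 = 345.55 kJ/s
Q = ΔH = 345.55 kJ/s = 345.55 kW
Heat supplied = 20733 kJ/min

Q_in = 20700 kJ/min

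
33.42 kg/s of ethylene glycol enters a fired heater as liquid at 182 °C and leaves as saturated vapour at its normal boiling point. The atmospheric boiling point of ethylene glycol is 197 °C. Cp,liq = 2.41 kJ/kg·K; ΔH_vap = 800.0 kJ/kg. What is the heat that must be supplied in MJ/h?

Q = 101000 MJ/h

liquid 182→197 °C: 36.15 kJ/kg
vaporisation at 197 °C: 800 kJ/kg
Δh = 36.15 + 800 = 836.15 kJ/kg
Q = ṁ·Δh = 33.42 kg/s × 836.15 kJ/kg = 27944 kJ/s
|Q| = 27944 kW = 100600 MJ/h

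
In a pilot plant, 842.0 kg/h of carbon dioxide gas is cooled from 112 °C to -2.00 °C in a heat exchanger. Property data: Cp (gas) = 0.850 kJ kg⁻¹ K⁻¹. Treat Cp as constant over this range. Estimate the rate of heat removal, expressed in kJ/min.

Q = ṁ·Cp·ΔT = 842.0 × 0.850 × (-2.00 − 112) = -81590 kJ/h
Converting: 81590 / 3600 s = 22.664 kW
Cooling duty = 1359.8 kJ/min

Q_c = 1360 kJ/min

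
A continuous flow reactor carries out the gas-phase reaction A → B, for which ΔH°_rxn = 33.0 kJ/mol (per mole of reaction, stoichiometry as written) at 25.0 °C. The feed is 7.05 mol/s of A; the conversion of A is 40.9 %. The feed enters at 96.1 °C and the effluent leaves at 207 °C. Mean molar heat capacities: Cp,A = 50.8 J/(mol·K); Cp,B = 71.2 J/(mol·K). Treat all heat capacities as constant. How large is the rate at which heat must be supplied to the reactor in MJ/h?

Q_in = 524 MJ/h

Extent of reaction ξ = 0.409 × 7.05 = 2.8834 mol/s
Reaction term: ξ·ΔH°_rxn = 2.8834 × 33.0 = 95.154 kJ/s
Sensible, feed 96.1→25 °C: -25.464 kJ/s
Outlet flows (mol/s): A 4.1665, B 2.8834
Sensible, products 25→207 °C: 75.887 kJ/s
Q = ΔH = 145.58 kJ/s = 145.58 kW
Heat supplied = 524.08 MJ/h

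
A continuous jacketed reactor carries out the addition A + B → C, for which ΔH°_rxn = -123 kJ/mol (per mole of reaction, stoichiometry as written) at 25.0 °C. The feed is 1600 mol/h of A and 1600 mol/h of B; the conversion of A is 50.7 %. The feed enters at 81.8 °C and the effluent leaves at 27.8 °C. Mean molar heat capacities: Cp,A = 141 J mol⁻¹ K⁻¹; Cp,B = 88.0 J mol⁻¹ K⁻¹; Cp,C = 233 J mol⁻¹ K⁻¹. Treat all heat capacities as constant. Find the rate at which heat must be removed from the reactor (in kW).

Q_out = 33.2 kW

Extent of reaction ξ = 0.507 × 1600 = 811.2 mol/h
Reaction term: ξ·ΔH°_rxn = 811.2 × -123 = -99778 kJ/h
Sensible, feed 81.8→25 °C: -20812 kJ/h
Outlet flows (mol/h): A 788.8, B 788.8, C 811.2
Sensible, products 25→27.8 °C: 1035 kJ/h
Q = ΔH = -119550 kJ/h = -33.209 kW
Heat removed = 33.209 kW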